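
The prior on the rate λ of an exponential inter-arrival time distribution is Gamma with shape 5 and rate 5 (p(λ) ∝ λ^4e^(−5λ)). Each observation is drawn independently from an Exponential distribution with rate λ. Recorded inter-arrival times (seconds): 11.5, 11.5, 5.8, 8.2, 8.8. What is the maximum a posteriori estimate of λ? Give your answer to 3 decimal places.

λ̂_MAP = 0.177

The Exponential(rate=λ) likelihood is ∝ λ^n e^(−λΣtᵢ). Here n = 5 and Σtᵢ = 11.5 + 11.5 + 5.8 + 8.2 + 8.8 = 45.8.
Posterior ∝ λ^4e^(−5λ) · λ^5e^(−45.8λ) = λ^9e^(−50.8λ), i.e. Gamma(10, 50.8).
Mode = (a−1)/b = 9/50.8 ≈ 0.177.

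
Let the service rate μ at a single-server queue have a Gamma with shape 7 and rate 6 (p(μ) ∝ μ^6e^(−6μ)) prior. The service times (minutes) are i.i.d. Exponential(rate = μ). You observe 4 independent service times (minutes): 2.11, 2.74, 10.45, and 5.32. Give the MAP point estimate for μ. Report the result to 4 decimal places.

The Exponential(rate=μ) likelihood is ∝ μ^n e^(−μΣtᵢ). Here n = 4 and Σtᵢ = 2.11 + 2.74 + 10.45 + 5.32 = 20.62.
Posterior ∝ μ^6e^(−6μ) · μ^4e^(−20.62μ) = μ^10e^(−26.62μ), i.e. Gamma(11, 26.62).
Mode = (a−1)/b = 10/26.62 ≈ 0.3757.

μ̂_MAP = 0.3757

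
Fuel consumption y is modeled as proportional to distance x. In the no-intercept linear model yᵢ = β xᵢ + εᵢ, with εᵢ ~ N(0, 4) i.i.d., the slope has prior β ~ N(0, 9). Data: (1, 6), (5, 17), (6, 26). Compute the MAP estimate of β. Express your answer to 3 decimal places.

log p(β | y) = −Σ(yᵢ − βxᵢ)²/(2·4) − β²/(2·9) + const.
Setting the derivative to zero: Σxᵢ(yᵢ − βxᵢ)/4 − β/9 = 0, so β = Σxᵢyᵢ / (Σxᵢ² + σ²/τ²).
Σxᵢyᵢ = 1·6 + 5·17 + 6·26 = 247; Σxᵢ² = 62; σ²/τ² = 4/9.
β̂_MAP = 247 / (62 + 4/9) = 247/(562/9) = 2223/562 ≈ 3.956.

β̂_MAP = 3.956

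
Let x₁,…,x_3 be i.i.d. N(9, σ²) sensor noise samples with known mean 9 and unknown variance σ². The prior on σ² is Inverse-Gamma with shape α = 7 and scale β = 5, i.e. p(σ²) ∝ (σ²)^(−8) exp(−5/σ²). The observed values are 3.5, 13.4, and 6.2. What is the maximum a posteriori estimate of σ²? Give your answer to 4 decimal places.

Sum of squared deviations about the known mean: SS = (3.5−9)² + (13.4−9)² + (6.2−9)² = 57.45.
The Normal likelihood contributes (σ²)^(−n/2) exp(−SS/(2σ²)), so the posterior is Inverse-Gamma(α + n/2, β + SS/2) = Inverse-Gamma(8.5, 33.725).
The mode of Inverse-Gamma(a, b) is b/(a+1) = 33.725/9.5 ≈ 3.5500.

σ̂²_MAP = 3.5500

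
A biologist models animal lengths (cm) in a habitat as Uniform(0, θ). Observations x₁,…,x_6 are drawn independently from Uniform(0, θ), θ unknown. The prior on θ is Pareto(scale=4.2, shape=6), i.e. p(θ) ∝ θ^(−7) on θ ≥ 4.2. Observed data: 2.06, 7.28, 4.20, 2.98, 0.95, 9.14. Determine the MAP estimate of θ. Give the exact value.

The Uniform(0, θ) likelihood is θ^(−n) for θ ≥ max(xᵢ), zero otherwise. Here max(xᵢ) = 9.14.
Posterior ∝ θ^(−7) · θ^(−6) = θ^(−13) on θ ≥ max(4.2, 9.14) = 9.14.
This density is strictly decreasing in θ, so the posterior mode lies at the lower boundary of the support.

θ̂_MAP = 9.14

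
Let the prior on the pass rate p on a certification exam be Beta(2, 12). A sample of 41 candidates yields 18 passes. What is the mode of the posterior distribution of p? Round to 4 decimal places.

Prior: Beta(2, 12).
Data: 18 successes in 41 trials. The binomial likelihood contributes p^18(1−p)^23, so the posterior is Beta(2+18, 12+23) = Beta(20, 35).
For Beta(a, b) with a, b > 1 the mode is (a−1)/(a+b−2) = 19/53 ≈ 0.3585.

p̂_MAP = 0.3585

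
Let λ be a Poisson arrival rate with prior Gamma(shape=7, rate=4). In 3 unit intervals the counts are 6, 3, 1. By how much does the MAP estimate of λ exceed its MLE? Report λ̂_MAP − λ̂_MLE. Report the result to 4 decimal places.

Σxᵢ = 10. Posterior is Gamma(17, 7); MAP = (17−1)/7 = 16/7 ≈ 2.28571.
MLE = x̄ = 10/3 ≈ 3.33333.
Difference = 16/7 − 10/3 = -22/21 ≈ -1.0476.

MAP − MLE = -1.0476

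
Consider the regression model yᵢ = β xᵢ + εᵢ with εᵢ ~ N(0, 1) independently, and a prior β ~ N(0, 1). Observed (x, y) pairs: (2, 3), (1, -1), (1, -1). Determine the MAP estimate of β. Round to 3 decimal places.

log p(β | y) = −Σ(yᵢ − βxᵢ)²/(2·1) − β²/(2·1) + const.
Setting the derivative to zero: Σxᵢ(yᵢ − βxᵢ)/1 − β/1 = 0, so β = Σxᵢyᵢ / (Σxᵢ² + σ²/τ²).
Σxᵢyᵢ = 2·3 + 1·(-1) + 1·(-1) = 4; Σxᵢ² = 6; σ²/τ² = 1.
β̂_MAP = 4 / (6 + 1) = 4/7 ≈ 0.571.

β̂_MAP = 0.571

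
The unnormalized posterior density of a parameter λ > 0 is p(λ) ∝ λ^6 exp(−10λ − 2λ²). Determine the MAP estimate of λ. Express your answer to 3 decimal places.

ℓ'(λ) = 6/λ − 10 − 4λ. Setting this to zero and multiplying by λ: 4λ² + 10λ − 6 = 0.
λ = (−10 + √(10² + 4·4·6)) / (2·4) = (−10 + √196) / 8 = (−10 + 14)/8 = 1/2.
ℓ''(λ) = −6/λ² − 4 < 0, confirming a maximum.

λ̂_MAP = 0.500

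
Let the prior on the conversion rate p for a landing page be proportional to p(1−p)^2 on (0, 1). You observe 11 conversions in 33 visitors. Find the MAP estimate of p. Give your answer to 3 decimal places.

The prior density ∝ p(1−p)^2 is the kernel of Beta(2, 3).
Data: 11 successes in 33 trials. The binomial likelihood contributes p^11(1−p)^22, so the posterior is Beta(2+11, 3+22) = Beta(13, 25).
For Beta(a, b) with a, b > 1 the mode is (a−1)/(a+b−2) = 12/36 ≈ 0.333.

p̂_MAP = 0.333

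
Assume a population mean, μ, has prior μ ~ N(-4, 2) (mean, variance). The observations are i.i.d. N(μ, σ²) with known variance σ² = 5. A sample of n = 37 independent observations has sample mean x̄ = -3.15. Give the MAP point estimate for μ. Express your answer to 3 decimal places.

μ̂_MAP = -3.204

n = 37, x̄ = -3.15.
For a Normal prior and Normal likelihood with known variance, the posterior is Normal; its mode equals its mean, the precision-weighted average.
Prior precision 1/σ₀² = 1/2 = 0.5; data precision n/σ² = 37/5 = 7.4.
μ̂ = (0.5·(-4) + 7.4·(-3.15)) / (0.5 + 7.4) = (-25.31)/7.9 = -2531/790 ≈ -3.204.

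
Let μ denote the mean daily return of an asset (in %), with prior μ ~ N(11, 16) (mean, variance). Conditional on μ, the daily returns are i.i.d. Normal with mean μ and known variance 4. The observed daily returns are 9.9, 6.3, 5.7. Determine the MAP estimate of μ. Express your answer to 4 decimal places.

μ̂_MAP = 7.5846

n = 3; x̄ = (9.9 + 6.3 + 5.7)/3 = 21.9/3 = 7.3.
For a Normal prior and Normal likelihood with known variance, the posterior is Normal; its mode equals its mean, the precision-weighted average.
Prior precision 1/σ₀² = 1/16 = 0.0625; data precision n/σ² = 3/4 = 0.75.
μ̂ = (0.0625·11 + 0.75·7.3) / (0.0625 + 0.75) = 6.1625/0.8125 = 493/65 ≈ 7.5846.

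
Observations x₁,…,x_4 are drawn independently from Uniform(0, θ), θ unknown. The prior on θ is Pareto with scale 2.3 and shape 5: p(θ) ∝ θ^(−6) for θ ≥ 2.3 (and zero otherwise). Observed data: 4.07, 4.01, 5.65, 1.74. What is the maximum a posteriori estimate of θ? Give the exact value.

The Uniform(0, θ) likelihood is θ^(−n) for θ ≥ max(xᵢ), zero otherwise. Here max(xᵢ) = 5.65.
Posterior ∝ θ^(−6) · θ^(−4) = θ^(−10) on θ ≥ max(2.3, 5.65) = 5.65.
This density is strictly decreasing in θ, so the posterior mode lies at the lower boundary of the support.

θ̂_MAP = 5.65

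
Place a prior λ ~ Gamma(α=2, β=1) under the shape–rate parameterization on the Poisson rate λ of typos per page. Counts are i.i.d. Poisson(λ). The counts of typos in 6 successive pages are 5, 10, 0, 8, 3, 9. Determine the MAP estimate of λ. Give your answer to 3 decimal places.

Σxᵢ = 5+10+0+8+3+9 = 35, with n = 6.
Posterior ∝ λe^(−1λ) · λ^35e^(−6λ) = λ^36e^(−7λ), i.e. Gamma(shape=37, rate=7).
The mode of a Gamma(a, b) with a ≥ 1 (shape–rate) is (a−1)/b = 36/7 ≈ 5.143.

λ̂_MAP = 5.143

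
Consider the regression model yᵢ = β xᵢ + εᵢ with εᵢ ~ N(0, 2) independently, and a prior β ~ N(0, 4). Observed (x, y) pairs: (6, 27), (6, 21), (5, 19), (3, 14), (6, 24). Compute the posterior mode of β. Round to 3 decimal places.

β̂_MAP = 3.993

log p(β | y) = −Σ(yᵢ − βxᵢ)²/(2·2) − β²/(2·4) + const.
Setting the derivative to zero: Σxᵢ(yᵢ − βxᵢ)/2 − β/4 = 0, so β = Σxᵢyᵢ / (Σxᵢ² + σ²/τ²).
Σxᵢyᵢ = 6·27 + 6·21 + 5·19 + 3·14 + 6·24 = 569; Σxᵢ² = 142; σ²/τ² = 0.5.
β̂_MAP = 569 / (142 + 0.5) = 569/142.5 ≈ 3.993.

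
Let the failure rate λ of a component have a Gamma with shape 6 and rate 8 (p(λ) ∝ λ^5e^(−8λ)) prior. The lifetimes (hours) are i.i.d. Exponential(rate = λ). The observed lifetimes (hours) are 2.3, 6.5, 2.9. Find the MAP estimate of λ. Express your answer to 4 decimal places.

The Exponential(rate=λ) likelihood is ∝ λ^n e^(−λΣtᵢ). Here n = 3 and Σtᵢ = 2.3 + 6.5 + 2.9 = 11.7.
Posterior ∝ λ^5e^(−8λ) · λ^3e^(−11.7λ) = λ^8e^(−19.7λ), i.e. Gamma(9, 19.7).
Mode = (a−1)/b = 8/19.7 ≈ 0.4061.

λ̂_MAP = 0.4061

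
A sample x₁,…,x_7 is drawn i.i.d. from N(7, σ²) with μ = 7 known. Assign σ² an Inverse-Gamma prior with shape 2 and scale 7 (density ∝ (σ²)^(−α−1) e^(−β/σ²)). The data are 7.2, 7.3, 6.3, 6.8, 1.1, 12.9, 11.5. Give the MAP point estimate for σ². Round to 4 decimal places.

Sum of squared deviations about the known mean: SS = (7.2−7)² + (7.3−7)² + (6.3−7)² + (6.8−7)² + (1.1−7)² + (12.9−7)² + (11.5−7)² = 90.53.
The Normal likelihood contributes (σ²)^(−n/2) exp(−SS/(2σ²)), so the posterior is Inverse-Gamma(α + n/2, β + SS/2) = Inverse-Gamma(5.5, 52.265).
The mode of Inverse-Gamma(a, b) is b/(a+1) = 52.265/6.5 ≈ 8.0408.

σ̂²_MAP = 8.0408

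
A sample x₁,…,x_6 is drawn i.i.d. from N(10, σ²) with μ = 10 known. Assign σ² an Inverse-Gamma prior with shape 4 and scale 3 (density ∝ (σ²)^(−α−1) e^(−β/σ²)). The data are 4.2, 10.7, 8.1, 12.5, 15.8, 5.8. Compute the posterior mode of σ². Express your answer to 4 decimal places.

Sum of squared deviations about the known mean: SS = (4.2−10)² + (10.7−10)² + (8.1−10)² + (12.5−10)² + (15.8−10)² + (5.8−10)² = 95.27.
The Normal likelihood contributes (σ²)^(−n/2) exp(−SS/(2σ²)), so the posterior is Inverse-Gamma(α + n/2, β + SS/2) = Inverse-Gamma(7, 50.635).
The mode of Inverse-Gamma(a, b) is b/(a+1) = 50.635/8 ≈ 6.3294.

σ̂²_MAP = 6.3294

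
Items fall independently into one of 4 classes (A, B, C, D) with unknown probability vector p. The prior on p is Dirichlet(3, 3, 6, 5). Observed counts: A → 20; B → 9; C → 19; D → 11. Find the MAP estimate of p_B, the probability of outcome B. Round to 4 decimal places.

MAP estimate of p_B = 0.1528

The posterior is Dirichlet(αᵢ + nᵢ) = Dirichlet(23, 12, 25, 16).
For a Dirichlet(a₁,…,a_K) with all aᵢ > 1, the mode has j-th component (aⱼ − 1)/(Σaᵢ − K).
Here Σaᵢ = 76 and K = 4, so p_B = (12 − 1)/(76 − 4) = 11/72 ≈ 0.1528.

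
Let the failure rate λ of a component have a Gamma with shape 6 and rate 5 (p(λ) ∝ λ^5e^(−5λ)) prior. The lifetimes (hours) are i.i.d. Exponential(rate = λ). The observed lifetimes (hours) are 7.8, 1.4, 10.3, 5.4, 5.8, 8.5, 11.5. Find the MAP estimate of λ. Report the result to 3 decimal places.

The Exponential(rate=λ) likelihood is ∝ λ^n e^(−λΣtᵢ). Here n = 7 and Σtᵢ = 7.8 + 1.4 + 10.3 + 5.4 + 5.8 + 8.5 + 11.5 = 50.7.
Posterior ∝ λ^5e^(−5λ) · λ^7e^(−50.7λ) = λ^12e^(−55.7λ), i.e. Gamma(13, 55.7).
Mode = (a−1)/b = 12/55.7 ≈ 0.215.

λ̂_MAP = 0.215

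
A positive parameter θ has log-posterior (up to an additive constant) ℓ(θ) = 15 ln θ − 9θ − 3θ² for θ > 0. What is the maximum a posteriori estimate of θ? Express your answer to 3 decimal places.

ℓ'(θ) = 15/θ − 9 − 6θ. Setting this to zero and multiplying by θ: 6θ² + 9θ − 15 = 0.
θ = (−9 + √(9² + 4·6·15)) / (2·6) = (−9 + √441) / 12 = (−9 + 21)/12 = 1.
ℓ''(θ) = −15/θ² − 6 < 0, confirming a maximum.

θ̂_MAP = 1.000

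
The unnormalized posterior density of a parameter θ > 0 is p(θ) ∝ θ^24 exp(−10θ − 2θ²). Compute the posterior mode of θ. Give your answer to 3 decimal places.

ℓ'(θ) = 24/θ − 10 − 4θ. Setting this to zero and multiplying by θ: 4θ² + 10θ − 24 = 0.
θ = (−10 + √(10² + 4·4·24)) / (2·4) = (−10 + √484) / 8 = (−10 + 22)/8 = 3/2.
ℓ''(θ) = −24/θ² − 4 < 0, confirming a maximum.

θ̂_MAP = 1.500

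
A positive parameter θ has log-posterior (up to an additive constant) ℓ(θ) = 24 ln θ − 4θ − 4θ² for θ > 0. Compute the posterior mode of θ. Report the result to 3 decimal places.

θ̂_MAP = 1.500

ℓ'(θ) = 24/θ − 4 − 8θ. Setting this to zero and multiplying by θ: 8θ² + 4θ − 24 = 0.
θ = (−4 + √(4² + 4·8·24)) / (2·8) = (−4 + √784) / 16 = (−4 + 28)/16 = 3/2.
ℓ''(θ) = −24/θ² − 8 < 0, confirming a maximum.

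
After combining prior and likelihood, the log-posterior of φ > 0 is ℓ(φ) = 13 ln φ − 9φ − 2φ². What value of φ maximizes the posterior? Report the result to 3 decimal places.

ℓ'(φ) = 13/φ − 9 − 4φ. Setting this to zero and multiplying by φ: 4φ² + 9φ − 13 = 0.
φ = (−9 + √(9² + 4·4·13)) / (2·4) = (−9 + √289) / 8 = (−9 + 17)/8 = 1.
ℓ''(φ) = −13/φ² − 4 < 0, confirming a maximum.

φ̂_MAP = 1.000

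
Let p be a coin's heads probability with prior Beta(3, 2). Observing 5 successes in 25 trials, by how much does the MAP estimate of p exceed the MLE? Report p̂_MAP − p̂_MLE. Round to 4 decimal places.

MAP − MLE = 0.0500

Posterior is Beta(8, 22); MAP = (8−1)/(30−2) = 7/28 ≈ 0.25000.
MLE ignores the prior: p̂_MLE = k/n = 5/25 ≈ 0.20000.
Difference = 7/28 − 5/25 = 1/20 ≈ 0.0500.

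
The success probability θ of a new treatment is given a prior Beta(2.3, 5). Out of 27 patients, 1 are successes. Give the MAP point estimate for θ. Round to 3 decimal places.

Prior: Beta(2.3, 5).
Data: 1 success in 27 trials. The binomial likelihood contributes θ(1−θ)^26, so the posterior is Beta(2.3+1, 5+26) = Beta(3.3, 31).
For Beta(a, b) with a, b > 1 the mode is (a−1)/(a+b−2) = 2.3/32.3 ≈ 0.071.

θ̂_MAP = 0.071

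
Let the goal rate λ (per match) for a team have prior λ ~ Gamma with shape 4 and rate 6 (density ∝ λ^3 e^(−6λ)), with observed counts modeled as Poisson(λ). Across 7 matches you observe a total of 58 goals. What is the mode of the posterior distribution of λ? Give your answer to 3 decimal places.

Σxᵢ = 58, n = 7.
Posterior ∝ λ^3e^(−6λ) · λ^58e^(−7λ) = λ^61e^(−13λ), i.e. Gamma(shape=62, rate=13).
The mode of a Gamma(a, b) with a ≥ 1 (shape–rate) is (a−1)/b = 61/13 ≈ 4.692.

λ̂_MAP = 4.692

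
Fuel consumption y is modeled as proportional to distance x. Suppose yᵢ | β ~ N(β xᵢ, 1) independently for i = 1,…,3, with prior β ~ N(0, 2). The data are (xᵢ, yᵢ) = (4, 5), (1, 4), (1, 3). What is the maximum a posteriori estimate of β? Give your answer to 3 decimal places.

β̂_MAP = 1.459

log p(β | y) = −Σ(yᵢ − βxᵢ)²/(2·1) − β²/(2·2) + const.
Setting the derivative to zero: Σxᵢ(yᵢ − βxᵢ)/1 − β/2 = 0, so β = Σxᵢyᵢ / (Σxᵢ² + σ²/τ²).
Σxᵢyᵢ = 4·5 + 1·4 + 1·3 = 27; Σxᵢ² = 18; σ²/τ² = 0.5.
β̂_MAP = 27 / (18 + 0.5) = 27/18.5 ≈ 1.459.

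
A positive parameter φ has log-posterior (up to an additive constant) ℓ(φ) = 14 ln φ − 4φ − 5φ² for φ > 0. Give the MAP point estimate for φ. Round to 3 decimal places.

ℓ'(φ) = 14/φ − 4 − 10φ. Setting this to zero and multiplying by φ: 10φ² + 4φ − 14 = 0.
φ = (−4 + √(4² + 4·10·14)) / (2·10) = (−4 + √576) / 20 = (−4 + 24)/20 = 1.
ℓ''(φ) = −14/φ² − 10 < 0, confirming a maximum.

φ̂_MAP = 1.000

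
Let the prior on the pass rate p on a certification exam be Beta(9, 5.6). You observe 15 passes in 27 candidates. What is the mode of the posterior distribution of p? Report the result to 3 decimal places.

Prior: Beta(9, 5.6).
Data: 15 successes in 27 trials. The binomial likelihood contributes p^15(1−p)^12, so the posterior is Beta(9+15, 5.6+12) = Beta(24, 17.6).
For Beta(a, b) with a, b > 1 the mode is (a−1)/(a+b−2) = 23/39.6 ≈ 0.581.

p̂_MAP = 0.581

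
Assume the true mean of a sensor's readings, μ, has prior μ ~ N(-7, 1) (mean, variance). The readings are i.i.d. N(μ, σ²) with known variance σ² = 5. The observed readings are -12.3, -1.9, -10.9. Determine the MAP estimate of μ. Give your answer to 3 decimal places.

n = 3; x̄ = ((-12.3) + (-1.9) + (-10.9))/3 = -25.1/3 = -251/30 ≈ -8.3667.
For a Normal prior and Normal likelihood with known variance, the posterior is Normal; its mode equals its mean, the precision-weighted average.
Prior precision 1/σ₀² = 1/1 = 1; data precision n/σ² = 3/5 = 0.6.
μ̂ = (1·(-7) + 0.6·(-251/30)) / (1 + 0.6) = (-12.02)/1.6 = -7.5125 ≈ -7.513.

μ̂_MAP = -7.513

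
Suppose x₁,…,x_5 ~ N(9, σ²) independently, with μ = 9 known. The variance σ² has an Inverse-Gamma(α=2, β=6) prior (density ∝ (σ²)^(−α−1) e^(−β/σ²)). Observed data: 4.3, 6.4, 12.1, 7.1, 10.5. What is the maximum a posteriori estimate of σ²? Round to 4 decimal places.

Sum of squared deviations about the known mean: SS = (4.3−9)² + (6.4−9)² + (12.1−9)² + (7.1−9)² + (10.5−9)² = 44.32.
The Normal likelihood contributes (σ²)^(−n/2) exp(−SS/(2σ²)), so the posterior is Inverse-Gamma(α + n/2, β + SS/2) = Inverse-Gamma(4.5, 28.16).
The mode of Inverse-Gamma(a, b) is b/(a+1) = 28.16/5.5 ≈ 5.1200.

σ̂²_MAP = 5.1200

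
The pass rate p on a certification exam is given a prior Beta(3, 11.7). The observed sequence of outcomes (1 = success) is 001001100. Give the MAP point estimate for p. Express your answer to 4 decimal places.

p̂_MAP = 0.2304

Prior: Beta(3, 11.7).
Data: 3 successes in 9 trials (from the sequence). The binomial likelihood contributes p^3(1−p)^6, so the posterior is Beta(3+3, 11.7+6) = Beta(6, 17.7).
For Beta(a, b) with a, b > 1 the mode is (a−1)/(a+b−2) = 5/21.7 ≈ 0.2304.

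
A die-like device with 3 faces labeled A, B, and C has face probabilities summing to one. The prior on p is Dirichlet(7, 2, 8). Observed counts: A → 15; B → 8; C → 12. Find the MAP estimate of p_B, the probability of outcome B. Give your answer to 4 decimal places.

The posterior is Dirichlet(αᵢ + nᵢ) = Dirichlet(22, 10, 20).
For a Dirichlet(a₁,…,a_K) with all aᵢ > 1, the mode has j-th component (aⱼ − 1)/(Σaᵢ − K).
Here Σaᵢ = 52 and K = 3, so p_B = (10 − 1)/(52 − 3) = 9/49 ≈ 0.1837.

MAP estimate of p_B = 0.1837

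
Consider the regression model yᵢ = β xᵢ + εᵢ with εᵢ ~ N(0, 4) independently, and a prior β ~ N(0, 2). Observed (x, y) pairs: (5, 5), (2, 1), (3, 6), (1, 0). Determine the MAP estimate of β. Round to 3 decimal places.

log p(β | y) = −Σ(yᵢ − βxᵢ)²/(2·4) − β²/(2·2) + const.
Setting the derivative to zero: Σxᵢ(yᵢ − βxᵢ)/4 − β/2 = 0, so β = Σxᵢyᵢ / (Σxᵢ² + σ²/τ²).
Σxᵢyᵢ = 5·5 + 2·1 + 3·6 + 1·0 = 45; Σxᵢ² = 39; σ²/τ² = 2.
β̂_MAP = 45 / (39 + 2) = 45/41 ≈ 1.098.

β̂_MAP = 1.098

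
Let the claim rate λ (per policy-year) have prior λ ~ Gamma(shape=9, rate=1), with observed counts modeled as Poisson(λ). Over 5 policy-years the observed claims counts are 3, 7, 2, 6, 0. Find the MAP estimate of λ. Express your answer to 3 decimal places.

λ̂_MAP = 4.333

Σxᵢ = 3+7+2+6+0 = 18, with n = 5.
Posterior ∝ λ^8e^(−1λ) · λ^18e^(−5λ) = λ^26e^(−6λ), i.e. Gamma(shape=27, rate=6).
The mode of a Gamma(a, b) with a ≥ 1 (shape–rate) is (a−1)/b = 26/6 ≈ 4.333.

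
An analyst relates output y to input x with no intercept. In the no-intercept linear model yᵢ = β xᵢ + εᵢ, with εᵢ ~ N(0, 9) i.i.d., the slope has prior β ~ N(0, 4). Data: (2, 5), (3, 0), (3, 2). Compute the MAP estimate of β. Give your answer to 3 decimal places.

log p(β | y) = −Σ(yᵢ − βxᵢ)²/(2·9) − β²/(2·4) + const.
Setting the derivative to zero: Σxᵢ(yᵢ − βxᵢ)/9 − β/4 = 0, so β = Σxᵢyᵢ / (Σxᵢ² + σ²/τ²).
Σxᵢyᵢ = 2·5 + 3·0 + 3·2 = 16; Σxᵢ² = 22; σ²/τ² = 2.25.
β̂_MAP = 16 / (22 + 2.25) = 16/24.25 ≈ 0.660.

β̂_MAP = 0.660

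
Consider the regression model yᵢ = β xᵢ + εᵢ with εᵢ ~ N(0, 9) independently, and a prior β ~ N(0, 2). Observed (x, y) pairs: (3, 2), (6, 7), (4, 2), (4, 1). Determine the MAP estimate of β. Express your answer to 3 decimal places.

β̂_MAP = 0.736

log p(β | y) = −Σ(yᵢ − βxᵢ)²/(2·9) − β²/(2·2) + const.
Setting the derivative to zero: Σxᵢ(yᵢ − βxᵢ)/9 − β/2 = 0, so β = Σxᵢyᵢ / (Σxᵢ² + σ²/τ²).
Σxᵢyᵢ = 3·2 + 6·7 + 4·2 + 4·1 = 60; Σxᵢ² = 77; σ²/τ² = 4.5.
β̂_MAP = 60 / (77 + 4.5) = 60/81.5 ≈ 0.736.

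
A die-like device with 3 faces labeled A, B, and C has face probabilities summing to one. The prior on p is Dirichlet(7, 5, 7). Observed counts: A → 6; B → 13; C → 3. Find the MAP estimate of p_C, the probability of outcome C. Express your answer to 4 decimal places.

MAP estimate of p_C = 0.2368

The posterior is Dirichlet(αᵢ + nᵢ) = Dirichlet(13, 18, 10).
For a Dirichlet(a₁,…,a_K) with all aᵢ > 1, the mode has j-th component (aⱼ − 1)/(Σaᵢ − K).
Here Σaᵢ = 41 and K = 3, so p_C = (10 − 1)/(41 − 3) = 9/38 ≈ 0.2368.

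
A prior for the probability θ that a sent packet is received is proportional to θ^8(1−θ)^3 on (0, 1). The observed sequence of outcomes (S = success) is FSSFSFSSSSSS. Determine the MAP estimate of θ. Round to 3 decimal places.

The prior density ∝ θ^8(1−θ)^3 is the kernel of Beta(9, 4).
Data: 9 successes in 12 trials (from the sequence). The binomial likelihood contributes θ^9(1−θ)^3, so the posterior is Beta(9+9, 4+3) = Beta(18, 7).
For Beta(a, b) with a, b > 1 the mode is (a−1)/(a+b−2) = 17/23 ≈ 0.739.

θ̂_MAP = 0.739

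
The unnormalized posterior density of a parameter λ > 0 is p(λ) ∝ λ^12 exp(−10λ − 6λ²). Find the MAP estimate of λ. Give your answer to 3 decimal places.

ℓ'(λ) = 12/λ − 10 − 12λ. Setting this to zero and multiplying by λ: 12λ² + 10λ − 12 = 0.
λ = (−10 + √(10² + 4·12·12)) / (2·12) = (−10 + √676) / 24 = (−10 + 26)/24 = 2/3.
ℓ''(λ) = −12/λ² − 12 < 0, confirming a maximum.

λ̂_MAP = 0.667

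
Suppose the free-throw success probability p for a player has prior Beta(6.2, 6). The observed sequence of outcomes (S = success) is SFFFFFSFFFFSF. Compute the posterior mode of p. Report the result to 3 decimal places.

Prior: Beta(6.2, 6).
Data: 3 successes in 13 trials (from the sequence). The binomial likelihood contributes p^3(1−p)^10, so the posterior is Beta(6.2+3, 6+10) = Beta(9.2, 16).
For Beta(a, b) with a, b > 1 the mode is (a−1)/(a+b−2) = 8.2/23.2 ≈ 0.353.

p̂_MAP = 0.353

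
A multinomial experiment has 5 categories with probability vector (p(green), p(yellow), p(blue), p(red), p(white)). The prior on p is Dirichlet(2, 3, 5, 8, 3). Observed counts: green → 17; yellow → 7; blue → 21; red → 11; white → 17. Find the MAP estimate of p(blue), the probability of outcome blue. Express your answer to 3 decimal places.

MAP estimate of p(blue) = 0.281

The posterior is Dirichlet(αᵢ + nᵢ) = Dirichlet(19, 10, 26, 19, 20).
For a Dirichlet(a₁,…,a_K) with all aᵢ > 1, the mode has j-th component (aⱼ − 1)/(Σaᵢ − K).
Here Σaᵢ = 94 and K = 5, so p(blue) = (26 − 1)/(94 − 5) = 25/89 ≈ 0.281.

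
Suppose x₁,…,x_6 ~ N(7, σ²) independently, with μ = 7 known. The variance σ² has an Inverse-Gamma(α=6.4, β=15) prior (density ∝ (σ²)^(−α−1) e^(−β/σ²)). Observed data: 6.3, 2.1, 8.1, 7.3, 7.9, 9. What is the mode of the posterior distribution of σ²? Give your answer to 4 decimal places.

σ̂²_MAP = 2.9139

Sum of squared deviations about the known mean: SS = (6.3−7)² + (2.1−7)² + (8.1−7)² + (7.3−7)² + (7.9−7)² + (9−7)² = 30.61.
The Normal likelihood contributes (σ²)^(−n/2) exp(−SS/(2σ²)), so the posterior is Inverse-Gamma(α + n/2, β + SS/2) = Inverse-Gamma(9.4, 30.305).
The mode of Inverse-Gamma(a, b) is b/(a+1) = 30.305/10.4 ≈ 2.9139.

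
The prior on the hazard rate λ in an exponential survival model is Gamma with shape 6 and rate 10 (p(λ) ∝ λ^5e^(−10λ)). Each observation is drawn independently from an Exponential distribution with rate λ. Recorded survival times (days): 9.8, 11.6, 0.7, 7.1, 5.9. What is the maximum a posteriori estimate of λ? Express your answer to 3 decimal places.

The Exponential(rate=λ) likelihood is ∝ λ^n e^(−λΣtᵢ). Here n = 5 and Σtᵢ = 9.8 + 11.6 + 0.7 + 7.1 + 5.9 = 35.1.
Posterior ∝ λ^5e^(−10λ) · λ^5e^(−35.1λ) = λ^10e^(−45.1λ), i.e. Gamma(11, 45.1).
Mode = (a−1)/b = 10/45.1 ≈ 0.222.

λ̂_MAP = 0.222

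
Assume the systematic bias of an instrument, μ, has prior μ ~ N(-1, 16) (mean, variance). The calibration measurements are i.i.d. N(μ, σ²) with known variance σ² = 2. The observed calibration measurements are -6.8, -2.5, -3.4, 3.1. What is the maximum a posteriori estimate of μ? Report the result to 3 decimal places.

n = 4; x̄ = ((-6.8) + (-2.5) + (-3.4) + 3.1)/4 = -9.6/4 = -2.4.
For a Normal prior and Normal likelihood with known variance, the posterior is Normal; its mode equals its mean, the precision-weighted average.
Prior precision 1/σ₀² = 1/16 = 0.0625; data precision n/σ² = 4/2 = 2.
μ̂ = (0.0625·(-1) + 2·(-2.4)) / (0.0625 + 2) = (-4.8625)/2.0625 = -389/165 ≈ -2.358.

μ̂_MAP = -2.358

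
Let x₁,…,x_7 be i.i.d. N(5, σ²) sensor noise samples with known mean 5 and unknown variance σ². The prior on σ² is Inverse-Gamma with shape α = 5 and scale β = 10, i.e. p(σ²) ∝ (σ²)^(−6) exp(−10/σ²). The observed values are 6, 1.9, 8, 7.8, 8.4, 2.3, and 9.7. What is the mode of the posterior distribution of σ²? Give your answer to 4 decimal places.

σ̂²_MAP = 4.6521

Sum of squared deviations about the known mean: SS = (6−5)² + (1.9−5)² + (8−5)² + (7.8−5)² + (8.4−5)² + (2.3−5)² + (9.7−5)² = 68.39.
The Normal likelihood contributes (σ²)^(−n/2) exp(−SS/(2σ²)), so the posterior is Inverse-Gamma(α + n/2, β + SS/2) = Inverse-Gamma(8.5, 44.195).
The mode of Inverse-Gamma(a, b) is b/(a+1) = 44.195/9.5 ≈ 4.6521.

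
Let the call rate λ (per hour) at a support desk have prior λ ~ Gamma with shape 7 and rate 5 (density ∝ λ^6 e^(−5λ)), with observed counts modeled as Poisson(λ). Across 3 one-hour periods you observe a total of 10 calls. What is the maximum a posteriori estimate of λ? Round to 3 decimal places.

Σxᵢ = 10, n = 3.
Posterior ∝ λ^6e^(−5λ) · λ^10e^(−3λ) = λ^16e^(−8λ), i.e. Gamma(shape=17, rate=8).
The mode of a Gamma(a, b) with a ≥ 1 (shape–rate) is (a−1)/b = 16/8 ≈ 2.000.

λ̂_MAP = 2.000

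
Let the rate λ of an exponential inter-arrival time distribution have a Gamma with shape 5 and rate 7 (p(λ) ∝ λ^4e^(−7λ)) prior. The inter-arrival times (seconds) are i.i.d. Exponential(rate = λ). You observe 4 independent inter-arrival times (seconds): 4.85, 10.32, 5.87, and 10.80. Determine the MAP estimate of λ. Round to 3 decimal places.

λ̂_MAP = 0.206

The Exponential(rate=λ) likelihood is ∝ λ^n e^(−λΣtᵢ). Here n = 4 and Σtᵢ = 4.85 + 10.32 + 5.87 + 10.80 = 31.84.
Posterior ∝ λ^4e^(−7λ) · λ^4e^(−31.84λ) = λ^8e^(−38.84λ), i.e. Gamma(9, 38.84).
Mode = (a−1)/b = 8/38.84 ≈ 0.206.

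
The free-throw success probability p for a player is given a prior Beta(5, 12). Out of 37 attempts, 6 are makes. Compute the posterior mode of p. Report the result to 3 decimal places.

p̂_MAP = 0.192

Prior: Beta(5, 12).
Data: 6 successes in 37 trials. The binomial likelihood contributes p^6(1−p)^31, so the posterior is Beta(5+6, 12+31) = Beta(11, 43).
For Beta(a, b) with a, b > 1 the mode is (a−1)/(a+b−2) = 10/52 ≈ 0.192.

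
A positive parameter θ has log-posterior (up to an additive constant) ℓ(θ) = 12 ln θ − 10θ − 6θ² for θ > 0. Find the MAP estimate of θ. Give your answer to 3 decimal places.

θ̂_MAP = 0.667

ℓ'(θ) = 12/θ − 10 − 12θ. Setting this to zero and multiplying by θ: 12θ² + 10θ − 12 = 0.
θ = (−10 + √(10² + 4·12·12)) / (2·12) = (−10 + √676) / 24 = (−10 + 26)/24 = 2/3.
ℓ''(θ) = −12/θ² − 12 < 0, confirming a maximum.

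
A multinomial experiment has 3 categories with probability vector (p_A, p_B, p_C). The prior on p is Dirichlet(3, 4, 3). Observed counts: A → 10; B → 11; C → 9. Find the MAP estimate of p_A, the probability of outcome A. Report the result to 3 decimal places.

MAP estimate of p_A = 0.324

The posterior is Dirichlet(αᵢ + nᵢ) = Dirichlet(13, 15, 12).
For a Dirichlet(a₁,…,a_K) with all aᵢ > 1, the mode has j-th component (aⱼ − 1)/(Σaᵢ − K).
Here Σaᵢ = 40 and K = 3, so p_A = (13 − 1)/(40 − 3) = 12/37 ≈ 0.324.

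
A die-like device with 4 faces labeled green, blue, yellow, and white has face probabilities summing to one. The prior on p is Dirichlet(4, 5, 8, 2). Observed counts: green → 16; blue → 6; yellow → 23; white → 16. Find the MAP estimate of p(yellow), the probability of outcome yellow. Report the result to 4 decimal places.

MAP estimate of p(yellow) = 0.3947

The posterior is Dirichlet(αᵢ + nᵢ) = Dirichlet(20, 11, 31, 18).
For a Dirichlet(a₁,…,a_K) with all aᵢ > 1, the mode has j-th component (aⱼ − 1)/(Σaᵢ − K).
Here Σaᵢ = 80 and K = 4, so p(yellow) = (31 − 1)/(80 − 4) = 30/76 ≈ 0.3947.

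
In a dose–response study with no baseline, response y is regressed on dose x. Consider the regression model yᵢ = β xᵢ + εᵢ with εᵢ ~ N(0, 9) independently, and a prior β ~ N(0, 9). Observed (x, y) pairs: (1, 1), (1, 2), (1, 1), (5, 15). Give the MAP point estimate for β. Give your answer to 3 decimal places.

β̂_MAP = 2.724

log p(β | y) = −Σ(yᵢ − βxᵢ)²/(2·9) − β²/(2·9) + const.
Setting the derivative to zero: Σxᵢ(yᵢ − βxᵢ)/9 − β/9 = 0, so β = Σxᵢyᵢ / (Σxᵢ² + σ²/τ²).
Σxᵢyᵢ = 1·1 + 1·2 + 1·1 + 5·15 = 79; Σxᵢ² = 28; σ²/τ² = 1.
β̂_MAP = 79 / (28 + 1) = 79/29 ≈ 2.724.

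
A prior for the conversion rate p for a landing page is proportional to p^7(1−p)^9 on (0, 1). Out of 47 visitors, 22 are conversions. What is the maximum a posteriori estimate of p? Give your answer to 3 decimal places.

The prior density ∝ p^7(1−p)^9 is the kernel of Beta(8, 10).
Data: 22 successes in 47 trials. The binomial likelihood contributes p^22(1−p)^25, so the posterior is Beta(8+22, 10+25) = Beta(30, 35).
For Beta(a, b) with a, b > 1 the mode is (a−1)/(a+b−2) = 29/63 ≈ 0.460.

p̂_MAP = 0.460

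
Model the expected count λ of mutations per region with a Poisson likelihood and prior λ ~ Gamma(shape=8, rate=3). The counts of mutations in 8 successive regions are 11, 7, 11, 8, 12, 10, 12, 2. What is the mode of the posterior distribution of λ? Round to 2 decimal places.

λ̂_MAP = 7.27

Σxᵢ = 11+7+11+8+12+10+12+2 = 73, with n = 8.
Posterior ∝ λ^7e^(−3λ) · λ^73e^(−8λ) = λ^80e^(−11λ), i.e. Gamma(shape=81, rate=11).
The mode of a Gamma(a, b) with a ≥ 1 (shape–rate) is (a−1)/b = 80/11 ≈ 7.27.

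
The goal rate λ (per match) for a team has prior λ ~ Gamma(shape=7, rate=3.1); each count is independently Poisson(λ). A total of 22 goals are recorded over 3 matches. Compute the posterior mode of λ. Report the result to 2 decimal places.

λ̂_MAP = 4.59

Σxᵢ = 22, n = 3.
Posterior ∝ λ^6e^(−3.1λ) · λ^22e^(−3λ) = λ^28e^(−6.1λ), i.e. Gamma(shape=29, rate=6.1).
The mode of a Gamma(a, b) with a ≥ 1 (shape–rate) is (a−1)/b = 28/6.1 ≈ 4.59.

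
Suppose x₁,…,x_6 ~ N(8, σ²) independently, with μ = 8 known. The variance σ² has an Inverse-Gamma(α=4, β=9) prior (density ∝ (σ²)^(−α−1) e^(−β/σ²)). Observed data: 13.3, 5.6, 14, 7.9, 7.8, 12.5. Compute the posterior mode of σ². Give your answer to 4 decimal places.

σ̂²_MAP = 6.7594

Sum of squared deviations about the known mean: SS = (13.3−8)² + (5.6−8)² + (14−8)² + (7.9−8)² + (7.8−8)² + (12.5−8)² = 90.15.
The Normal likelihood contributes (σ²)^(−n/2) exp(−SS/(2σ²)), so the posterior is Inverse-Gamma(α + n/2, β + SS/2) = Inverse-Gamma(7, 54.075).
The mode of Inverse-Gamma(a, b) is b/(a+1) = 54.075/8 ≈ 6.7594.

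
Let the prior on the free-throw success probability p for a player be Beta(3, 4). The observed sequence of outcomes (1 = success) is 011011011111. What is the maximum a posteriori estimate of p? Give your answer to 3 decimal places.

Prior: Beta(3, 4).
Data: 9 successes in 12 trials (from the sequence). The binomial likelihood contributes p^9(1−p)^3, so the posterior is Beta(3+9, 4+3) = Beta(12, 7).
For Beta(a, b) with a, b > 1 the mode is (a−1)/(a+b−2) = 11/17 ≈ 0.647.

p̂_MAP = 0.647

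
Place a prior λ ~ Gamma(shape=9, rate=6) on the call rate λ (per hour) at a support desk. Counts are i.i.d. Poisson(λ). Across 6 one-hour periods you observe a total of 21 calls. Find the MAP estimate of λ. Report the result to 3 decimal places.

Σxᵢ = 21, n = 6.
Posterior ∝ λ^8e^(−6λ) · λ^21e^(−6λ) = λ^29e^(−12λ), i.e. Gamma(shape=30, rate=12).
The mode of a Gamma(a, b) with a ≥ 1 (shape–rate) is (a−1)/b = 29/12 ≈ 2.417.

λ̂_MAP = 2.417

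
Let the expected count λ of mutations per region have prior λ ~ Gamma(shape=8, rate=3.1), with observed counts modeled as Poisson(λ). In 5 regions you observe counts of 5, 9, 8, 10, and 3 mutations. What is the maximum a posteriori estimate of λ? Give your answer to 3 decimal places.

Σxᵢ = 5+9+8+10+3 = 35, with n = 5.
Posterior ∝ λ^7e^(−3.1λ) · λ^35e^(−5λ) = λ^42e^(−8.1λ), i.e. Gamma(shape=43, rate=8.1).
The mode of a Gamma(a, b) with a ≥ 1 (shape–rate) is (a−1)/b = 42/8.1 ≈ 5.185.

λ̂_MAP = 5.185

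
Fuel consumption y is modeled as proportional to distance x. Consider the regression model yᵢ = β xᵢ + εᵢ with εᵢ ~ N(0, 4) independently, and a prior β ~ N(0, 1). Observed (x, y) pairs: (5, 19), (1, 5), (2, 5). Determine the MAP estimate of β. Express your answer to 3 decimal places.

log p(β | y) = −Σ(yᵢ − βxᵢ)²/(2·4) − β²/(2·1) + const.
Setting the derivative to zero: Σxᵢ(yᵢ − βxᵢ)/4 − β/1 = 0, so β = Σxᵢyᵢ / (Σxᵢ² + σ²/τ²).
Σxᵢyᵢ = 5·19 + 1·5 + 2·5 = 110; Σxᵢ² = 30; σ²/τ² = 4.
β̂_MAP = 110 / (30 + 4) = 110/34 ≈ 3.235.

β̂_MAP = 3.235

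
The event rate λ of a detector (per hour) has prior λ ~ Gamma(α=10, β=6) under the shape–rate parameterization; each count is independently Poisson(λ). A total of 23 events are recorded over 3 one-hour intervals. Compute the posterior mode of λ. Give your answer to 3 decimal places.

Σxᵢ = 23, n = 3.
Posterior ∝ λ^9e^(−6λ) · λ^23e^(−3λ) = λ^32e^(−9λ), i.e. Gamma(shape=33, rate=9).
The mode of a Gamma(a, b) with a ≥ 1 (shape–rate) is (a−1)/b = 32/9 ≈ 3.556.

λ̂_MAP = 3.556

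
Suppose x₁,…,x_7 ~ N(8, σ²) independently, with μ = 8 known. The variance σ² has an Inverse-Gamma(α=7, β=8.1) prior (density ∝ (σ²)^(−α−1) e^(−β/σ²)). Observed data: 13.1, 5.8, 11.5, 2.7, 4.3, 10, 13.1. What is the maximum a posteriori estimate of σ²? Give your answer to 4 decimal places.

Sum of squared deviations about the known mean: SS = (13.1−8)² + (5.8−8)² + (11.5−8)² + (2.7−8)² + (4.3−8)² + (10−8)² + (13.1−8)² = 114.89.
The Normal likelihood contributes (σ²)^(−n/2) exp(−SS/(2σ²)), so the posterior is Inverse-Gamma(α + n/2, β + SS/2) = Inverse-Gamma(10.5, 65.545).
The mode of Inverse-Gamma(a, b) is b/(a+1) = 65.545/11.5 ≈ 5.6996.

σ̂²_MAP = 5.6996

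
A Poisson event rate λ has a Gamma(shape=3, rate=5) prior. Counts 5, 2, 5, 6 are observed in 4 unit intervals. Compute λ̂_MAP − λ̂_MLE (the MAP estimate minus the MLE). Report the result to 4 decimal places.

Σxᵢ = 18. Posterior is Gamma(21, 9); MAP = (21−1)/9 = 20/9 ≈ 2.22222.
MLE = x̄ = 18/4 ≈ 4.50000.
Difference = 20/9 − 18/4 = -41/18 ≈ -2.2778.

MAP − MLE = -2.2778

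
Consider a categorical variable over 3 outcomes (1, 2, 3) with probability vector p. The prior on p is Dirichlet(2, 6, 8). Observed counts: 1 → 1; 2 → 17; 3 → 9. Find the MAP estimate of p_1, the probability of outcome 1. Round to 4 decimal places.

The posterior is Dirichlet(αᵢ + nᵢ) = Dirichlet(3, 23, 17).
For a Dirichlet(a₁,…,a_K) with all aᵢ > 1, the mode has j-th component (aⱼ − 1)/(Σaᵢ − K).
Here Σaᵢ = 43 and K = 3, so p_1 = (3 − 1)/(43 − 3) = 2/40 ≈ 0.0500.

MAP estimate: 0.0500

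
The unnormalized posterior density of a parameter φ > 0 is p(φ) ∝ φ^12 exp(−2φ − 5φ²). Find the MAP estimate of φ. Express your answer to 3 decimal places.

φ̂_MAP = 1.000

ℓ'(φ) = 12/φ − 2 − 10φ. Setting this to zero and multiplying by φ: 10φ² + 2φ − 12 = 0.
φ = (−2 + √(2² + 4·10·12)) / (2·10) = (−2 + √484) / 20 = (−2 + 22)/20 = 1.
ℓ''(φ) = −12/φ² − 10 < 0, confirming a maximum.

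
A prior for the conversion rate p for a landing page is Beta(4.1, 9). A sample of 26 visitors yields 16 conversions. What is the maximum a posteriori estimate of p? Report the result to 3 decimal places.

p̂_MAP = 0.515

Prior: Beta(4.1, 9).
Data: 16 successes in 26 trials. The binomial likelihood contributes p^16(1−p)^10, so the posterior is Beta(4.1+16, 9+10) = Beta(20.1, 19).
For Beta(a, b) with a, b > 1 the mode is (a−1)/(a+b−2) = 19.1/37.1 ≈ 0.515.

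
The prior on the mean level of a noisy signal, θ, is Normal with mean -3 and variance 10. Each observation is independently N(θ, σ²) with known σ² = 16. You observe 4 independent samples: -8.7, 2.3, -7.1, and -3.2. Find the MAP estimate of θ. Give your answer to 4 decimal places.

n = 4; x̄ = ((-8.7) + 2.3 + (-7.1) + (-3.2))/4 = -16.7/4 = -4.175.
For a Normal prior and Normal likelihood with known variance, the posterior is Normal; its mode equals its mean, the precision-weighted average.
Prior precision 1/σ₀² = 1/10 = 0.1; data precision n/σ² = 4/16 = 0.25.
θ̂ = (0.1·(-3) + 0.25·(-4.175)) / (0.1 + 0.25) = (-1.34375)/0.35 = -215/56 ≈ -3.8393.

θ̂_MAP = -3.8393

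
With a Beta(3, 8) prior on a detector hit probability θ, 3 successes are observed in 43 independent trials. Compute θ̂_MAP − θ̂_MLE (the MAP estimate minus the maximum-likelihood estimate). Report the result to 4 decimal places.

Posterior is Beta(6, 48); MAP = (6−1)/(54−2) = 5/52 ≈ 0.09615.
MLE ignores the prior: θ̂_MLE = k/n = 3/43 ≈ 0.06977.
Difference = 5/52 − 3/43 = 59/2236 ≈ 0.0264.

MAP − MLE = 0.0264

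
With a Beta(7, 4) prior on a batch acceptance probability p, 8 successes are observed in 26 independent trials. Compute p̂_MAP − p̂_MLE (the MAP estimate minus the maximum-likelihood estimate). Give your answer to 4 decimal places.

MAP − MLE = 0.0923

Posterior is Beta(15, 22); MAP = (15−1)/(37−2) = 14/35 ≈ 0.40000.
MLE ignores the prior: p̂_MLE = k/n = 8/26 ≈ 0.30769.
Difference = 14/35 − 8/26 = 6/65 ≈ 0.0923.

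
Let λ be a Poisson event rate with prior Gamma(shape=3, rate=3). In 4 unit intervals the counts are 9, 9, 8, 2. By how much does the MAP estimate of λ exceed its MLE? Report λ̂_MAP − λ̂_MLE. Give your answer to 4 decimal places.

MAP − MLE = -2.7143

Σxᵢ = 28. Posterior is Gamma(31, 7); MAP = (31−1)/7 = 30/7 ≈ 4.28571.
MLE = x̄ = 28/4 ≈ 7.00000.
Difference = 30/7 − 28/4 = -19/7 ≈ -2.7143.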